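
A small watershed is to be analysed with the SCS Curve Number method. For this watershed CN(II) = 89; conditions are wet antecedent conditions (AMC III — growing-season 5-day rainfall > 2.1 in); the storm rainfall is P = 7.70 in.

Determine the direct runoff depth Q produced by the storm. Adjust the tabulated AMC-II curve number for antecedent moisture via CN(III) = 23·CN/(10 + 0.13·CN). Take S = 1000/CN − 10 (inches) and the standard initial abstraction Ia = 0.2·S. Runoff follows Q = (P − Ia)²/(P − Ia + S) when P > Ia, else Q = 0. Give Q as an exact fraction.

Wet (AMC III): CN(III) = 23·89/(10 + 0.13·89) = 2047/(2157/100) = 204700/2157 ≈ 94.900
S = 1000/(204700/2157) − 10 = 1100/2047 in ≈ 0.537 in
Initial abstraction Ia = S/5 = (1100/2047)/5 = 220/2047 ≈ 0.107 in
P − Ia = 7.700 − 0.107 = 155419/20470 ≈ 7.593 in (> 0, runoff occurs)
Runoff Q = (P−Ia)²/(P−Ia+S) = (7.593)²/(7.593+0.537) = 2195915051/309690630 ≈ 7.091 in

Q = 2195915051/309690630 in ≈ 7.091 in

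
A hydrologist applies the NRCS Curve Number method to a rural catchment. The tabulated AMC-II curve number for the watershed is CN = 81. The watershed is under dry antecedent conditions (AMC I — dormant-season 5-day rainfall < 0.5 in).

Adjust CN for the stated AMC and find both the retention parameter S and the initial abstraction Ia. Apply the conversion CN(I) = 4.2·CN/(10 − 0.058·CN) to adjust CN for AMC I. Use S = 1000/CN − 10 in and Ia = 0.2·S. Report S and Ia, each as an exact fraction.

Adjust CN=81 to AMC I: 4.2·81/(10 − 0.058·81) → (1701/5) ÷ (2651/500) = 170100/2651 ≈ 64.164
Retention S: 1000/CN − 10 with CN=64.164 → S = 9500/1701 ≈ 5.585 in
Ia = 0.2·(9500/1701) = 1900/1701 in ≈ 1.117 in

S = 9500/1701 in ≈ 5.585 in; Ia = 1900/1701 in ≈ 1.117 in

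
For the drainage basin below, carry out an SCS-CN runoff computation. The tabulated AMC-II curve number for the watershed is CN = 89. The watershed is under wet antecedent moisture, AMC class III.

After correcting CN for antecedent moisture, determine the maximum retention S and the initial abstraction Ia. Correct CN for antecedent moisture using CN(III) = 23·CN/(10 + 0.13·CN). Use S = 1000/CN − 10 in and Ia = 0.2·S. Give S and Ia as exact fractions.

Wet (AMC III): CN(III) = 23·89/(10 + 0.13·89) = 2047/(2157/100) = 204700/2157 ≈ 94.900
Retention S: 1000/CN − 10 with CN=94.900 → S = 1100/2047 ≈ 0.537 in
Initial abstraction Ia = S/5 = (1100/2047)/5 = 220/2047 ≈ 0.107 in

S = 1100/2047 in ≈ 0.537 in; Ia = 220/2047 in ≈ 0.107 in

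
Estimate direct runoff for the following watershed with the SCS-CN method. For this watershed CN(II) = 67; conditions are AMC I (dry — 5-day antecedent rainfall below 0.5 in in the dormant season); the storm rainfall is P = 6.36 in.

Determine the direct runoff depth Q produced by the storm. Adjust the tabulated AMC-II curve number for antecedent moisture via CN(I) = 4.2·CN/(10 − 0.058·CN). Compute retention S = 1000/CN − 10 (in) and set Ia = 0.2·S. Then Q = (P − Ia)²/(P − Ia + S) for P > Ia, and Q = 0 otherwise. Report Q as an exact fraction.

CN(I) from CN(II)=67: (4.2·67)/(10 − 0.058·67) = 46900/1019 ≈ 46.026
Max retention: S = 1000/(46900/1019) − 10 = 5500/469 in (≈ 11.727 in)
Ia = 0.2·(5500/469) = 1100/469 in ≈ 2.345 in
Since P=6.360 > Ia=2.345: effective rainfall P−Ia = 47071/11725 in
Q: (47071/11725)² ÷ (184571/11725) = 2215679041/2164094975 in (≈ 1.024 in)

Q = 2215679041/2164094975 in ≈ 1.024 in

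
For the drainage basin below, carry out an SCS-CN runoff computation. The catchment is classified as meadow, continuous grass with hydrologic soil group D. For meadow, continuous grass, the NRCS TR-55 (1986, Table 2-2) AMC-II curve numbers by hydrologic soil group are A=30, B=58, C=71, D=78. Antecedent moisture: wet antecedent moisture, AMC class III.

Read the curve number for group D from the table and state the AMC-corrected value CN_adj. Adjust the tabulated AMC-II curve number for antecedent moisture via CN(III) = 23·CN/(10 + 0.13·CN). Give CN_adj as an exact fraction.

NRCS table: meadow, continuous grass, soil group D → CN(II) = 78
Adjust CN=78 to AMC III: 23·78/(10 + 0.13·78) → 1794 ÷ (1007/50) = 89700/1007 ≈ 89.076

CN_adj = 89700/1007 ≈ 89.076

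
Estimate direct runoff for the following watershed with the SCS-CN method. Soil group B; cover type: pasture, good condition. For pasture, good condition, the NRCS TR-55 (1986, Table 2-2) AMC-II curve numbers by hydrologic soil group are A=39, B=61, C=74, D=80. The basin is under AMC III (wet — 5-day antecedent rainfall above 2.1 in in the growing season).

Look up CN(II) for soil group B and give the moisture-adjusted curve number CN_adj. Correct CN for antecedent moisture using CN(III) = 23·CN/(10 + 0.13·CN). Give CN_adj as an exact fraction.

CN_adj = 140300/1793 ≈ 78.249

NRCS table: pasture, good condition, soil group B → CN(II) = 61
CN(III) from CN(II)=61: (23·61)/(10 + 0.13·61) = 140300/1793 ≈ 78.249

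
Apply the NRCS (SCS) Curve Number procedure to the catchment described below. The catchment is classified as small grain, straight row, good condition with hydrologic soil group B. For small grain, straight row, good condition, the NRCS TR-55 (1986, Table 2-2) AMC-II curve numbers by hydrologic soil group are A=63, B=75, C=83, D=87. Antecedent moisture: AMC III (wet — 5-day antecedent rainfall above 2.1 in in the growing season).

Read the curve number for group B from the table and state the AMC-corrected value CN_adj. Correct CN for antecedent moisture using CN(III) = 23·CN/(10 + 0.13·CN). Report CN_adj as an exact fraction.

NRCS table: small grain, straight row, good condition, soil group B → CN(II) = 75
Wet (AMC III): CN(III) = 23·75/(10 + 0.13·75) = 1725/(79/4) = 6900/79 ≈ 87.342

CN_adj = 6900/79 ≈ 87.342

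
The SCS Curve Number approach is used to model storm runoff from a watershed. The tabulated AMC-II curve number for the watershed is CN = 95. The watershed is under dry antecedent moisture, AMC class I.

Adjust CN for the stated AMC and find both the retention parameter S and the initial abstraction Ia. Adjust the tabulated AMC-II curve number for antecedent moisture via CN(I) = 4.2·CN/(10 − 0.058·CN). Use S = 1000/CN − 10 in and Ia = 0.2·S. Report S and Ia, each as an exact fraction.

S = 500/399 in ≈ 1.253 in; Ia = 100/399 in ≈ 0.251 in

CN(I) from CN(II)=95: (4.2·95)/(10 − 0.058·95) = 39900/449 ≈ 88.864
S = 1000/(39900/449) − 10 = 500/399 in ≈ 1.253 in
Initial abstraction Ia = S/5 = (500/399)/5 = 100/399 ≈ 0.251 in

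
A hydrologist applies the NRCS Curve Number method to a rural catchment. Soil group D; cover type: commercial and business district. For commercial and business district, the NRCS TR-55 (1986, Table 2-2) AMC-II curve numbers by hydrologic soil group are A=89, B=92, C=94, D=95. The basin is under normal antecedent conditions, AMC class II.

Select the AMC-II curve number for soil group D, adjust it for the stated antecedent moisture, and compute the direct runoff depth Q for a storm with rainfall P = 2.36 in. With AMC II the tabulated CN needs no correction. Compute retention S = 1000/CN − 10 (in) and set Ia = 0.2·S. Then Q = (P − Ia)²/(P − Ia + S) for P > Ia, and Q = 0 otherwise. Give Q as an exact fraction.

NRCS table: commercial and business district, soil group D → CN(II) = 95
Average conditions: CN = 95 (no AMC adjustment).
S = 1000/95 − 10 = 10/19 in ≈ 0.526 in
Ia = 0.2·(10/19) = 2/19 in ≈ 0.105 in
Since P=2.360 > Ia=0.105: effective rainfall P−Ia = 1071/475 in
Runoff Q = (P−Ia)²/(P−Ia+S) = (2.255)²/(2.255+0.526) = 1147041/627475 ≈ 1.828 in

Q = 1147041/627475 in ≈ 1.828 in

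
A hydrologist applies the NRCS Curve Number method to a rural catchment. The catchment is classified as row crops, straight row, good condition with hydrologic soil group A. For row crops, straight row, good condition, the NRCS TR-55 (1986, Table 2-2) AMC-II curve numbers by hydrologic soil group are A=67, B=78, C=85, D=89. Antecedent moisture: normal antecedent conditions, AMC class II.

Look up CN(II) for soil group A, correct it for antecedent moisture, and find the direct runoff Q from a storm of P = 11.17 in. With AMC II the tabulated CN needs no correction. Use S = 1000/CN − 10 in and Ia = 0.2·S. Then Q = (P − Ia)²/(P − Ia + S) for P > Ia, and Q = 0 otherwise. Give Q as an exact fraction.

NRCS table: row crops, straight row, good condition, soil group A → CN(II) = 67
AMC II — tabulated CN = 67 applies directly.
S = 1000/67 − 10 = 330/67 in ≈ 4.925 in
Ia = 0.2S: 0.2·4.925 = 0.985 in (exactly 66/67)
P − Ia = 11.170 − 0.985 = 68239/6700 ≈ 10.185 in (> 0, runoff occurs)
Q = (68239/6700)²/((68239/6700) + 330/67) = (4656561121/44890000)/(101239/6700) = 4656561121/678301300 in ≈ 6.865 in

Q = 4656561121/678301300 in ≈ 6.865 in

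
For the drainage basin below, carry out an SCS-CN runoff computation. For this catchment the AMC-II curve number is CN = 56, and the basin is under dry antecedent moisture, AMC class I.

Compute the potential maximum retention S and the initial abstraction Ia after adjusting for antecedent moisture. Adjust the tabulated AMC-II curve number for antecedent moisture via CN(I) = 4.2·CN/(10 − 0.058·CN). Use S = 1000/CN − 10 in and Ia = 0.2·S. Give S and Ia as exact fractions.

Adjust CN=56 to AMC I: 4.2·56/(10 − 0.058·56) → (1176/5) ÷ (844/125) = 7350/211 ≈ 34.834
Max retention: S = 1000/(7350/211) − 10 = 2750/147 in (≈ 18.707 in)
Ia = 0.2·(2750/147) = 550/147 in ≈ 3.741 in

S = 2750/147 in ≈ 18.707 in; Ia = 550/147 in ≈ 3.741 in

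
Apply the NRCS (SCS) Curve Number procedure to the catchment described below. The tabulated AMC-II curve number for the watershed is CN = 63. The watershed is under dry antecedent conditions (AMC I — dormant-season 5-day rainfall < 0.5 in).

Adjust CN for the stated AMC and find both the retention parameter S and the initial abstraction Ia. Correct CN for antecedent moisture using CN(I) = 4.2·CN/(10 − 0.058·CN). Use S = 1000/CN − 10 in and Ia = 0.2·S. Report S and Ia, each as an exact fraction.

S = 18500/1323 in ≈ 13.983 in; Ia = 3700/1323 in ≈ 2.797 in

Adjust CN=63 to AMC I: 4.2·63/(10 − 0.058·63) → (1323/5) ÷ (3173/500) = 132300/3173 ≈ 41.696
Max retention: S = 1000/(132300/3173) − 10 = 18500/1323 in (≈ 13.983 in)
Initial abstraction Ia = S/5 = (18500/1323)/5 = 3700/1323 ≈ 2.797 in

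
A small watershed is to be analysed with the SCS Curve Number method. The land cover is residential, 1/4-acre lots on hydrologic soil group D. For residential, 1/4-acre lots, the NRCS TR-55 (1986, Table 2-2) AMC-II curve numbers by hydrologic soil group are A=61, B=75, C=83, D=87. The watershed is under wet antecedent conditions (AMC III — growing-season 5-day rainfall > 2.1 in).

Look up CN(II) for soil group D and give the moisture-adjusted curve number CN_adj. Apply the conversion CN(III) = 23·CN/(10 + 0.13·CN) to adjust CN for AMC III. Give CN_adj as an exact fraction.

CN_adj = 200100/2131 ≈ 93.900

NRCS table: residential, 1/4-acre lots, soil group D → CN(II) = 87
Adjust CN=87 to AMC III: 23·87/(10 + 0.13·87) → 2001 ÷ (2131/100) = 200100/2131 ≈ 93.900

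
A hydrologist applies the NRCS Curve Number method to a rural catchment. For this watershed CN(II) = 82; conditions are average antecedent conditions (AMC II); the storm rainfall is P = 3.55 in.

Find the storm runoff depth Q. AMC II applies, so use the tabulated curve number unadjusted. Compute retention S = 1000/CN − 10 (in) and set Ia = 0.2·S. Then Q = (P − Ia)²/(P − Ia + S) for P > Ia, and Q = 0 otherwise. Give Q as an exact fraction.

Q = 6507601/3567820 in ≈ 1.824 in

Average conditions: CN = 82 (no AMC adjustment).
S = 1000/82 − 10 = 90/41 in ≈ 2.195 in
Ia = 0.2·(90/41) = 18/41 in ≈ 0.439 in
Since P=3.550 > Ia=0.439: effective rainfall P−Ia = 2551/820 in
Runoff Q = (P−Ia)²/(P−Ia+S) = (3.111)²/(3.111+2.195) = 6507601/3567820 ≈ 1.824 in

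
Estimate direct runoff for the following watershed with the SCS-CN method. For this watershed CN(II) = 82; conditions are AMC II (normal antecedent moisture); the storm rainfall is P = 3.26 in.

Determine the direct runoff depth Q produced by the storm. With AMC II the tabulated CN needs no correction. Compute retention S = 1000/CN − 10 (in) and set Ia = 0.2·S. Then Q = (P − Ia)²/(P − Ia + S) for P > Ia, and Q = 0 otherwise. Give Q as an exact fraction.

Q = 33443089/21080150 in ≈ 1.586 in

AMC II — tabulated CN = 82 applies directly.
S = 1000/82 − 10 = 90/41 in ≈ 2.195 in
Ia = 0.2S: 0.2·2.195 = 0.439 in (exactly 18/41)
Since P=3.260 > Ia=0.439: effective rainfall P−Ia = 5783/2050 in
Q = (5783/2050)²/((5783/2050) + 90/41) = (33443089/4202500)/(10283/2050) = 33443089/21080150 in ≈ 1.586 in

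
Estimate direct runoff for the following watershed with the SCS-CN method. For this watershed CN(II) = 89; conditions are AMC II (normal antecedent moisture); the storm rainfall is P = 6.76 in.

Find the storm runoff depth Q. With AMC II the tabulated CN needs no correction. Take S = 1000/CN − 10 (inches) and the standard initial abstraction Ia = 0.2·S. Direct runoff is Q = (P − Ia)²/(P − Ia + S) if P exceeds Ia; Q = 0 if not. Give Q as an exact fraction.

AMC II — tabulated CN = 89 applies directly.
S = 1000/89 − 10 = 110/89 in ≈ 1.236 in
Ia = 0.2·(110/89) = 22/89 in ≈ 0.247 in
P − Ia = 6.760 − 0.247 = 14491/2225 ≈ 6.513 in (> 0, runoff occurs)
Q = (14491/2225)²/((14491/2225) + 110/89) = (209989081/4950625)/(17241/2225) = 209989081/38361225 in ≈ 5.474 in

Q = 209989081/38361225 in ≈ 5.474 in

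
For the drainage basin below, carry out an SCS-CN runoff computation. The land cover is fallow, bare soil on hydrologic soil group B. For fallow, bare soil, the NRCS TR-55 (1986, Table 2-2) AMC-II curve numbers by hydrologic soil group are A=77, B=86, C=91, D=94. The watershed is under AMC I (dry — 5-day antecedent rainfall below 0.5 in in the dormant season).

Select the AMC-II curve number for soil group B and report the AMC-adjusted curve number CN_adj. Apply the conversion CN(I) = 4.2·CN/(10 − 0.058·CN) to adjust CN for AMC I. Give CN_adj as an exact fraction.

NRCS table: fallow, bare soil, soil group B → CN(II) = 86
CN(I) from CN(II)=86: (4.2·86)/(10 − 0.058·86) = 12900/179 ≈ 72.067

CN_adj = 12900/179 ≈ 72.067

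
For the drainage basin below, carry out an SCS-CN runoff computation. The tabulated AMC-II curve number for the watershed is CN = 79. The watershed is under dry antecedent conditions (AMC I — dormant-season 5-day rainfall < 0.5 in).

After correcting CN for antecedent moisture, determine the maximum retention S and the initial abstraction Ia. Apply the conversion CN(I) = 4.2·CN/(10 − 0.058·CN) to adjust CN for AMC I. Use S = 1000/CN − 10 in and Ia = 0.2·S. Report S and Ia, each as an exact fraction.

Adjust CN=79 to AMC I: 4.2·79/(10 − 0.058·79) → (1659/5) ÷ (2709/500) = 7900/129 ≈ 61.240
S = 1000/(7900/129) − 10 = 500/79 in ≈ 6.329 in
Ia = 0.2S: 0.2·6.329 = 1.266 in (exactly 100/79)

S = 500/79 in ≈ 6.329 in; Ia = 100/79 in ≈ 1.266 in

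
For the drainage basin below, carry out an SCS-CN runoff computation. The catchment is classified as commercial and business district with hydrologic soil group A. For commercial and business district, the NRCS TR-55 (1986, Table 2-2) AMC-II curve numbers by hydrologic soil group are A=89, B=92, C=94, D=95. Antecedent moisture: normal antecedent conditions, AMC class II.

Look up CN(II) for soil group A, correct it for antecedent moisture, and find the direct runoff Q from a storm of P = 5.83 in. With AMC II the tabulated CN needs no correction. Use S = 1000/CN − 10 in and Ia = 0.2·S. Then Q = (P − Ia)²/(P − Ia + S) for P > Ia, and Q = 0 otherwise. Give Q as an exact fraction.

NRCS table: commercial and business district, soil group A → CN(II) = 89
AMC II — tabulated CN = 89 applies directly.
Max retention: S = 1000/89 − 10 = 110/89 in (≈ 1.236 in)
Ia = 0.2S: 0.2·1.236 = 0.247 in (exactly 22/89)
P − Ia = 5.830 − 0.247 = 49687/8900 ≈ 5.583 in (> 0, runoff occurs)
Q = (49687/8900)²/((49687/8900) + 110/89) = (2468797969/79210000)/(60687/8900) = 224436179/49101300 in ≈ 4.571 in

Q = 224436179/49101300 in ≈ 4.571 in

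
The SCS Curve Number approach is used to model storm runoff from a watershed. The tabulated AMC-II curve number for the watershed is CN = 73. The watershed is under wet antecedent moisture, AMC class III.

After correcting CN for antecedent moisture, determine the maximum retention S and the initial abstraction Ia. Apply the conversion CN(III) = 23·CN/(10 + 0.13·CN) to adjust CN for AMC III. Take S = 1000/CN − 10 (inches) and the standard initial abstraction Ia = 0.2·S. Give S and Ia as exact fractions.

S = 2700/1679 in ≈ 1.608 in; Ia = 540/1679 in ≈ 0.322 in

Adjust CN=73 to AMC III: 23·73/(10 + 0.13·73) → 1679 ÷ (1949/100) = 167900/1949 ≈ 86.147
Max retention: S = 1000/(167900/1949) − 10 = 2700/1679 in (≈ 1.608 in)
Initial abstraction Ia = S/5 = (2700/1679)/5 = 540/1679 ≈ 0.322 in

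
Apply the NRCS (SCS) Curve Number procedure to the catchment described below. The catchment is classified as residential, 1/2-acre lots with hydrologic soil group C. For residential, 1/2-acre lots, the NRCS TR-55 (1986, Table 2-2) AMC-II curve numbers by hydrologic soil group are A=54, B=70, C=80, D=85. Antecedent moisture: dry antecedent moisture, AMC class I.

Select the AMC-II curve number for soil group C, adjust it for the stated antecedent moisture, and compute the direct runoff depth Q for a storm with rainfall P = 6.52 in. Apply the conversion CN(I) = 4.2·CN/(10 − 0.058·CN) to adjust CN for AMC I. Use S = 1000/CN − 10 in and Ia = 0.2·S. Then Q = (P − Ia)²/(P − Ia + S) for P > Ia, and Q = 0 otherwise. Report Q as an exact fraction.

NRCS table: residential, 1/2-acre lots, soil group C → CN(II) = 80
CN(I) from CN(II)=80: (4.2·80)/(10 − 0.058·80) = 4200/67 ≈ 62.687
Retention S: 1000/CN − 10 with CN=62.687 → S = 125/21 ≈ 5.952 in
Initial abstraction Ia = S/5 = (125/21)/5 = 25/21 ≈ 1.190 in
P − Ia = 6.520 − 1.190 = 2798/525 ≈ 5.330 in (> 0, runoff occurs)
Q: (2798/525)² ÷ (5923/525) = 7828804/3109575 in (≈ 2.518 in)

Q = 7828804/3109575 in ≈ 2.518 in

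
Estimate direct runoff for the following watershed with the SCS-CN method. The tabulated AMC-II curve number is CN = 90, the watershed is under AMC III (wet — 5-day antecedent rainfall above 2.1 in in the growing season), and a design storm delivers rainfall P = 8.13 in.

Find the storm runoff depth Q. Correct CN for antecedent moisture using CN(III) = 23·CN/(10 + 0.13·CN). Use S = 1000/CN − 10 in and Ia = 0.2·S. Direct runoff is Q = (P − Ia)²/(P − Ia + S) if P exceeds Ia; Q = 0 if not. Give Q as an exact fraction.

Adjust CN=90 to AMC III: 23·90/(10 + 0.13·90) → 2070 ÷ (217/10) = 20700/217 ≈ 95.392
S = 1000/(20700/217) − 10 = 100/207 in ≈ 0.483 in
Ia = 0.2·(100/207) = 20/207 in ≈ 0.097 in
Since P=8.130 > Ia=0.097: effective rainfall P−Ia = 166291/20700 in
Q: (166291/20700)² ÷ (176291/20700) = 27652696681/3649223700 in (≈ 7.578 in)

Q = 27652696681/3649223700 in ≈ 7.578 in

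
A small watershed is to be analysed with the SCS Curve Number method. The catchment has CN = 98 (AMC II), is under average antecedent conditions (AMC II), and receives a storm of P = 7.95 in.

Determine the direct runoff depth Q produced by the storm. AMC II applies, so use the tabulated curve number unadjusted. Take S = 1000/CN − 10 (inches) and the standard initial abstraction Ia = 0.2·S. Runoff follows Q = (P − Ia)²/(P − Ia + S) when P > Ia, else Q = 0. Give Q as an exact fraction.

Average conditions: CN = 98 (no AMC adjustment).
Max retention: S = 1000/98 − 10 = 10/49 in (≈ 0.204 in)
Initial abstraction Ia = S/5 = (10/49)/5 = 2/49 ≈ 0.041 in
Excess rainfall: 7.950 − 0.041 = 7.909 in; P > Ia so Q > 0
Q = (7751/980)²/((7751/980) + 10/49) = (60078001/960400)/(7951/980) = 60078001/7791980 in ≈ 7.710 in

Q = 60078001/7791980 in ≈ 7.710 in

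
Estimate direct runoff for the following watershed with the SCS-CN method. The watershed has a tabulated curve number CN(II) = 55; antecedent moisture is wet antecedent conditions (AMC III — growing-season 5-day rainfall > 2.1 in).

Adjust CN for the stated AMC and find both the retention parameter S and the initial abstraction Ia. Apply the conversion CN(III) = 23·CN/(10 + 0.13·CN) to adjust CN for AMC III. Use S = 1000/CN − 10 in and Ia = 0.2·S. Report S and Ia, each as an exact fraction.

S = 900/253 in ≈ 3.557 in; Ia = 180/253 in ≈ 0.711 in

CN(III) from CN(II)=55: (23·55)/(10 + 0.13·55) = 25300/343 ≈ 73.761
Max retention: S = 1000/(25300/343) − 10 = 900/253 in (≈ 3.557 in)
Ia = 0.2·(900/253) = 180/253 in ≈ 0.711 in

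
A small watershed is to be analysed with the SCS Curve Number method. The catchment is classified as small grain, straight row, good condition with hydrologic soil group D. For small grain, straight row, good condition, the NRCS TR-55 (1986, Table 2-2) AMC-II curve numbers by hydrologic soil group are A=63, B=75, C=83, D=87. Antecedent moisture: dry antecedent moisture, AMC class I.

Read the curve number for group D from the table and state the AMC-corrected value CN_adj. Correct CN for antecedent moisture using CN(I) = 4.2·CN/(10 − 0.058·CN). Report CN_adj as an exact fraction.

NRCS table: small grain, straight row, good condition, soil group D → CN(II) = 87
Dry (AMC I): CN(I) = 4.2·87/(10 − 0.058·87) = (1827/5)/(2477/500) = 182700/2477 ≈ 73.759

CN_adj = 182700/2477 ≈ 73.759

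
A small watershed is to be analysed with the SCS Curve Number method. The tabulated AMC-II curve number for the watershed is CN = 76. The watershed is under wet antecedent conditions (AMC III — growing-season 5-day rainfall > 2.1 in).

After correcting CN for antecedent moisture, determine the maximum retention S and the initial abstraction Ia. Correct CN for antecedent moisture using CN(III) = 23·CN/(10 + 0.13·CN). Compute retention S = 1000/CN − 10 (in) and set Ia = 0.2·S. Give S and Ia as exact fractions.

Adjust CN=76 to AMC III: 23·76/(10 + 0.13·76) → 1748 ÷ (497/25) = 43700/497 ≈ 87.928
Retention S: 1000/CN − 10 with CN=87.928 → S = 600/437 ≈ 1.373 in
Ia = 0.2·(600/437) = 120/437 in ≈ 0.275 in

S = 600/437 in ≈ 1.373 in; Ia = 120/437 in ≈ 0.275 in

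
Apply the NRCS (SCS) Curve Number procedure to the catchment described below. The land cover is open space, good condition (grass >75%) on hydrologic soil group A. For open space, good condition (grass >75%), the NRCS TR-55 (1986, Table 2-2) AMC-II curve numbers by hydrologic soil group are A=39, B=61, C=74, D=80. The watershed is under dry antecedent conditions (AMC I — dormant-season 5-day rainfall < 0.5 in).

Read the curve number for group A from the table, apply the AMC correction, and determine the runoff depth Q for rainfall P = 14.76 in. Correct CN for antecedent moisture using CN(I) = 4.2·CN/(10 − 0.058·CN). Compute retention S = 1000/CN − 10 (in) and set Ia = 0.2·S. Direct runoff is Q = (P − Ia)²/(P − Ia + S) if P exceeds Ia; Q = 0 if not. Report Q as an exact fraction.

Q = 22413383521/18677520225 in ≈ 1.200 in

NRCS table: open space, good condition (grass >75%), soil group A → CN(II) = 39
CN(I) from CN(II)=39: (4.2·39)/(10 − 0.058·39) = 81900/3869 ≈ 21.168
Max retention: S = 1000/(81900/3869) − 10 = 30500/819 in (≈ 37.241 in)
Initial abstraction Ia = S/5 = (30500/819)/5 = 6100/819 ≈ 7.448 in
P − Ia = 14.760 − 7.448 = 149711/20475 ≈ 7.312 in (> 0, runoff occurs)
Q: (149711/20475)² ÷ (912211/20475) = 22413383521/18677520225 in (≈ 1.200 in)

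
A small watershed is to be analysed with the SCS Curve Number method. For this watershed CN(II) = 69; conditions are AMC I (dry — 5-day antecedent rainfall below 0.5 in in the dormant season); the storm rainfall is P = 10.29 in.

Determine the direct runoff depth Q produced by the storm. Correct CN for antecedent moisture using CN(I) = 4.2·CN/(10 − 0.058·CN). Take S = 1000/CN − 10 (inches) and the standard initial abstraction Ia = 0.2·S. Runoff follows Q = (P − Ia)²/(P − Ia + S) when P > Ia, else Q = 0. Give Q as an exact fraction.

CN(I) from CN(II)=69: (4.2·69)/(10 − 0.058·69) = 144900/2999 ≈ 48.316
S = 1000/(144900/2999) − 10 = 15500/1449 in ≈ 10.697 in
Ia = 0.2·(15500/1449) = 3100/1449 in ≈ 2.139 in
Excess rainfall: 10.290 − 2.139 = 8.151 in; P > Ia so Q > 0
Q = (1181021/144900)²/((1181021/144900) + 15500/1449) = (1394810602441/20996010000)/(2731021/144900) = 1394810602441/395724942900 in ≈ 3.525 in

Q = 1394810602441/395724942900 in ≈ 3.525 in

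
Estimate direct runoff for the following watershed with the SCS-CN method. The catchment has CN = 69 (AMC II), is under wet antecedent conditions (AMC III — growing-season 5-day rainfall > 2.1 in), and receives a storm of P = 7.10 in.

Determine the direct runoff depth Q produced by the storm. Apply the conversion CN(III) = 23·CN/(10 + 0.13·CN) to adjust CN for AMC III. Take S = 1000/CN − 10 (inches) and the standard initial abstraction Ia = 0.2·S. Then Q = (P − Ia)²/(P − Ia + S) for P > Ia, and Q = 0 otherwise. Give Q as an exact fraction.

CN(III) from CN(II)=69: (23·69)/(10 + 0.13·69) = 158700/1897 ≈ 83.658
S = 1000/(158700/1897) − 10 = 3100/1587 in ≈ 1.953 in
Ia = 0.2·(3100/1587) = 620/1587 in ≈ 0.391 in
Since P=7.100 > Ia=0.391: effective rainfall P−Ia = 106477/15870 in
Q = (106477/15870)²/((106477/15870) + 3100/1587) = (11337351529/251856900)/(137477/15870) = 11337351529/2181759990 in ≈ 5.196 in

Q = 11337351529/2181759990 in ≈ 5.196 in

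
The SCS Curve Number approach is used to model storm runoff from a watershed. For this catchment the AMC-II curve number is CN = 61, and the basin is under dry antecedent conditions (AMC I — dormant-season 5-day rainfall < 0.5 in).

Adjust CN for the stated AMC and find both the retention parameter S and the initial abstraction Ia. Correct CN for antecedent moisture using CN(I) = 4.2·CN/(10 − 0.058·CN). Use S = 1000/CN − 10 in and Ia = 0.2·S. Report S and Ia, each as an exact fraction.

Dry (AMC I): CN(I) = 4.2·61/(10 − 0.058·61) = (1281/5)/(3231/500) = 42700/1077 ≈ 39.647
Retention S: 1000/CN − 10 with CN=39.647 → S = 6500/427 ≈ 15.222 in
Ia = 0.2S: 0.2·15.222 = 3.044 in (exactly 1300/427)

S = 6500/427 in ≈ 15.222 in; Ia = 1300/427 in ≈ 3.044 in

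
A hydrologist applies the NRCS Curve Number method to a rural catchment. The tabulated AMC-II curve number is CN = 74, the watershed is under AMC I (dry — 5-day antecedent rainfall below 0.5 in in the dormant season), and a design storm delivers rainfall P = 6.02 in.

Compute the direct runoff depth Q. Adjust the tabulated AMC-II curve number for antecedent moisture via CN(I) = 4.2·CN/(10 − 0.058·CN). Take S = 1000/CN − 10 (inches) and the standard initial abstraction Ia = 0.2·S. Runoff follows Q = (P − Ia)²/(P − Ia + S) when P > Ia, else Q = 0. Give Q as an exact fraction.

Q = 28519441129/19187121450 in ≈ 1.486 in

Adjust CN=74 to AMC I: 4.2·74/(10 − 0.058·74) → (1554/5) ÷ (1427/250) = 77700/1427 ≈ 54.450
Max retention: S = 1000/(77700/1427) − 10 = 6500/777 in (≈ 8.366 in)
Ia = 0.2·(6500/777) = 1300/777 in ≈ 1.673 in
Excess rainfall: 6.020 − 1.673 = 4.347 in; P > Ia so Q > 0
Q: (168877/38850)² ÷ (493877/38850) = 28519441129/19187121450 in (≈ 1.486 in)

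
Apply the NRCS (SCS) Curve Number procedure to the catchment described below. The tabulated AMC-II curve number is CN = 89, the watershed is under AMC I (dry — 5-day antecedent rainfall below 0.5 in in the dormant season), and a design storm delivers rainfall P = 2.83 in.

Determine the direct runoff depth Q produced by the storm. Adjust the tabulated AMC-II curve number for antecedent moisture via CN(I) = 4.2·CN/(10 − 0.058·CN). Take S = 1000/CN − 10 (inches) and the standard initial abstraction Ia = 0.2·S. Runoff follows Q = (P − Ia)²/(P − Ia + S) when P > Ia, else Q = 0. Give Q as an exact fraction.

Q = 175499831329/181092456300 in ≈ 0.969 in

Dry (AMC I): CN(I) = 4.2·89/(10 − 0.058·89) = (1869/5)/(2419/500) = 186900/2419 ≈ 77.263
Retention S: 1000/CN − 10 with CN=77.263 → S = 5500/1869 ≈ 2.943 in
Ia = 0.2·(5500/1869) = 1100/1869 in ≈ 0.589 in
Since P=2.830 > Ia=0.589: effective rainfall P−Ia = 418927/186900 in
Q = (418927/186900)²/((418927/186900) + 5500/1869) = (175499831329/34931610000)/(968927/186900) = 175499831329/181092456300 in ≈ 0.969 in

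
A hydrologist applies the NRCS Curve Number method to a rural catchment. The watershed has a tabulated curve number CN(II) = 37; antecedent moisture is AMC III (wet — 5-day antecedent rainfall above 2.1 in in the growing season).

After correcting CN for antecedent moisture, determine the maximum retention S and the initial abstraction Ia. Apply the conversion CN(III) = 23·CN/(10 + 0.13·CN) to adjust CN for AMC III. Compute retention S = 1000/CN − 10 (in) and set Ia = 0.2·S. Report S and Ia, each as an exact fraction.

CN(III) from CN(II)=37: (23·37)/(10 + 0.13·37) = 85100/1481 ≈ 57.461
S = 1000/(85100/1481) − 10 = 6300/851 in ≈ 7.403 in
Ia = 0.2·(6300/851) = 1260/851 in ≈ 1.481 in

S = 6300/851 in ≈ 7.403 in; Ia = 1260/851 in ≈ 1.481 in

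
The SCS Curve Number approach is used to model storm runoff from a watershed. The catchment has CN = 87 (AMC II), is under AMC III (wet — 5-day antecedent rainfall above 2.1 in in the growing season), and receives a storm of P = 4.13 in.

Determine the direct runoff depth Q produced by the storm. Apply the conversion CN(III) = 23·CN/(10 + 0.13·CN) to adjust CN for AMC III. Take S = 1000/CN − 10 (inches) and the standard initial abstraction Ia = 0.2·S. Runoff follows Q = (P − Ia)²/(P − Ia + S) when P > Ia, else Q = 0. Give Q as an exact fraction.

CN(III) from CN(II)=87: (23·87)/(10 + 0.13·87) = 200100/2131 ≈ 93.900
Max retention: S = 1000/(200100/2131) − 10 = 1300/2001 in (≈ 0.650 in)
Ia = 0.2·(1300/2001) = 260/2001 in ≈ 0.130 in
Excess rainfall: 4.130 − 0.130 = 4.000 in; P > Ia so Q > 0
Q = (800413/200100)²/((800413/200100) + 1300/2001) = (640660970569/40040010000)/(930413/200100) = 640660970569/186175641300 in ≈ 3.441 in

Q = 640660970569/186175641300 in ≈ 3.441 in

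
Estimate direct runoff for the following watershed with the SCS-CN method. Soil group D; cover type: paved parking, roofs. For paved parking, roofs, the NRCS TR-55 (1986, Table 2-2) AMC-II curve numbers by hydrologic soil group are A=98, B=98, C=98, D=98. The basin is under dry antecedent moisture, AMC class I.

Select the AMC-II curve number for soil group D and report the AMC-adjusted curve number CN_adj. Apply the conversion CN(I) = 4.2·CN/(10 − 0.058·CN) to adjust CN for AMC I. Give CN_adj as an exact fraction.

NRCS table: paved parking, roofs, soil group D → CN(II) = 98
Adjust CN=98 to AMC I: 4.2·98/(10 − 0.058·98) → (2058/5) ÷ (1079/250) = 102900/1079 ≈ 95.366

CN_adj = 102900/1079 ≈ 95.366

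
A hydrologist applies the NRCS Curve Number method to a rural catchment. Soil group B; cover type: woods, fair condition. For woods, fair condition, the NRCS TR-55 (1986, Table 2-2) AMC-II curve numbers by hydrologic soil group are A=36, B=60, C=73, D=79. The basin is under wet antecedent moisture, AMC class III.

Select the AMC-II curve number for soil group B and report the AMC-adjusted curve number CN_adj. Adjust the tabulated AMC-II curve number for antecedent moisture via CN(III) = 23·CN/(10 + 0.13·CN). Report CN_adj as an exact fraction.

NRCS table: woods, fair condition, soil group B → CN(II) = 60
Wet (AMC III): CN(III) = 23·60/(10 + 0.13·60) = 1380/(89/5) = 6900/89 ≈ 77.528

CN_adj = 6900/89 ≈ 77.528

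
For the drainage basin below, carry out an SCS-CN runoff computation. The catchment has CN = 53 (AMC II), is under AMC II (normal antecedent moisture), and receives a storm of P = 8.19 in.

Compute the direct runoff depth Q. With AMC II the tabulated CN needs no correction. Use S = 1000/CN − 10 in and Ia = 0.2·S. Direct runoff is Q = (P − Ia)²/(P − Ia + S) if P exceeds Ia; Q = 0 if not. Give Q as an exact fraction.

Q = 1156476049/429337100 in ≈ 2.694 in

Average conditions: CN = 53 (no AMC adjustment).
Retention S: 1000/CN − 10 with CN=53.000 → S = 470/53 ≈ 8.868 in
Ia = 0.2·(470/53) = 94/53 in ≈ 1.774 in
Excess rainfall: 8.190 − 1.774 = 6.416 in; P > Ia so Q > 0
Runoff Q = (P−Ia)²/(P−Ia+S) = (6.416)²/(6.416+8.868) = 1156476049/429337100 ≈ 2.694 in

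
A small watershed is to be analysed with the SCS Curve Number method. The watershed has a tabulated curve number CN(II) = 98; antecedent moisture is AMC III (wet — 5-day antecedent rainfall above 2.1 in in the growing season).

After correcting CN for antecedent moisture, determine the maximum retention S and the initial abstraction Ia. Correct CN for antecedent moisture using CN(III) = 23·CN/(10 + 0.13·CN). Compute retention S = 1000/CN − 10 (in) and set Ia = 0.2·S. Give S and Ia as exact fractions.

CN(III) from CN(II)=98: (23·98)/(10 + 0.13·98) = 112700/1137 ≈ 99.120
Max retention: S = 1000/(112700/1137) − 10 = 100/1127 in (≈ 0.089 in)
Ia = 0.2S: 0.2·0.089 = 0.018 in (exactly 20/1127)

S = 100/1127 in ≈ 0.089 in; Ia = 20/1127 in ≈ 0.018 in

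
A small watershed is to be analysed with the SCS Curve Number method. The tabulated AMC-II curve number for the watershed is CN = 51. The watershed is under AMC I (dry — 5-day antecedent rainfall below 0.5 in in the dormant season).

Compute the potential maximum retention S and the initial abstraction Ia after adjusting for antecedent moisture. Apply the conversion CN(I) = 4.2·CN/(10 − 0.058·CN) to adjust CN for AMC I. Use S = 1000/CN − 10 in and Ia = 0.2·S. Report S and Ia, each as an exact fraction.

CN(I) from CN(II)=51: (4.2·51)/(10 − 0.058·51) = 15300/503 ≈ 30.417
S = 1000/(15300/503) − 10 = 3500/153 in ≈ 22.876 in
Initial abstraction Ia = S/5 = (3500/153)/5 = 700/153 ≈ 4.575 in

S = 3500/153 in ≈ 22.876 in; Ia = 700/153 in ≈ 4.575 in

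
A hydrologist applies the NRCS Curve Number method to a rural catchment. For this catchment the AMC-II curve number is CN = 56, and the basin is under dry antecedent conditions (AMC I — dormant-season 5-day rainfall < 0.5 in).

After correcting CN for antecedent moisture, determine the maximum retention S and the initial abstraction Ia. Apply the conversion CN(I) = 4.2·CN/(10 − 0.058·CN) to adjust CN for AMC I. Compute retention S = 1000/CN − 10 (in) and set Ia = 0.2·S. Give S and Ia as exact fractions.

S = 2750/147 in ≈ 18.707 in; Ia = 550/147 in ≈ 3.741 in

Dry (AMC I): CN(I) = 4.2·56/(10 − 0.058·56) = (1176/5)/(844/125) = 7350/211 ≈ 34.834
Retention S: 1000/CN − 10 with CN=34.834 → S = 2750/147 ≈ 18.707 in
Initial abstraction Ia = S/5 = (2750/147)/5 = 550/147 ≈ 3.741 in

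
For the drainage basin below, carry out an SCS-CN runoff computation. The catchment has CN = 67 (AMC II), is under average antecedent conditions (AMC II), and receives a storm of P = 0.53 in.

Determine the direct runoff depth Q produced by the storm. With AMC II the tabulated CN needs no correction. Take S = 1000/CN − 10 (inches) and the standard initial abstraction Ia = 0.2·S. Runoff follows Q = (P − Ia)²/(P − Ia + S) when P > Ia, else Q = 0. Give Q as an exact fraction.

Q = 0 in ≈ 0.000 in

Average conditions: CN = 67 (no AMC adjustment).
Retention S: 1000/CN − 10 with CN=67.000 → S = 330/67 ≈ 4.925 in
Ia = 0.2S: 0.2·4.925 = 0.985 in (exactly 66/67)
P = 0.530 ≤ Ia = 0.985 in: entire storm abstracted, Q = 0.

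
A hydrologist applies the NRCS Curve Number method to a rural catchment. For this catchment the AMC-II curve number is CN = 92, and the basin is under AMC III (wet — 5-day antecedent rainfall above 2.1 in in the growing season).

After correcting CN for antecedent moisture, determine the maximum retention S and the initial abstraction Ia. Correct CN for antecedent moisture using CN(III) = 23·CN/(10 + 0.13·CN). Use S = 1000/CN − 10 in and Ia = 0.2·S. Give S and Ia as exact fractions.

S = 200/529 in ≈ 0.378 in; Ia = 40/529 in ≈ 0.076 in

Adjust CN=92 to AMC III: 23·92/(10 + 0.13·92) → 2116 ÷ (549/25) = 52900/549 ≈ 96.357
Retention S: 1000/CN − 10 with CN=96.357 → S = 200/529 ≈ 0.378 in
Initial abstraction Ia = S/5 = (200/529)/5 = 40/529 ≈ 0.076 in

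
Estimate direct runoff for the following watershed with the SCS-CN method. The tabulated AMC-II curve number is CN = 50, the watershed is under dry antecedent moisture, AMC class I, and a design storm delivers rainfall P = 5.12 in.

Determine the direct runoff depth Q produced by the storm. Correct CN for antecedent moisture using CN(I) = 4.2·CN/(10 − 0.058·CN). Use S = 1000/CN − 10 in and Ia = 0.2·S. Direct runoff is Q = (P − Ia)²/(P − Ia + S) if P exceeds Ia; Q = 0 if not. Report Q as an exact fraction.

Adjust CN=50 to AMC I: 4.2·50/(10 − 0.058·50) → 210 ÷ (71/10) = 2100/71 ≈ 29.577
Retention S: 1000/CN − 10 with CN=29.577 → S = 500/21 ≈ 23.810 in
Ia = 0.2·(500/21) = 100/21 in ≈ 4.762 in
Since P=5.120 > Ia=4.762: effective rainfall P−Ia = 188/525 in
Runoff Q = (P−Ia)²/(P−Ia+S) = (0.358)²/(0.358+23.810) = 2209/416325 ≈ 0.005 in

Q = 2209/416325 in ≈ 0.005 in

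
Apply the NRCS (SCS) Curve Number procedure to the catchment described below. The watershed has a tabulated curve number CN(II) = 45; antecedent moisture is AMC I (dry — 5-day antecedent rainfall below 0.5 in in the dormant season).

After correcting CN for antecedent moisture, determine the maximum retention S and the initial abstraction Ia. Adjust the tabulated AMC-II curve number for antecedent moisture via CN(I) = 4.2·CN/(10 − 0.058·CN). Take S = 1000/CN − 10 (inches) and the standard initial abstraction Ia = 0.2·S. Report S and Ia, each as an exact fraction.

S = 5500/189 in ≈ 29.101 in; Ia = 1100/189 in ≈ 5.820 in

CN(I) from CN(II)=45: (4.2·45)/(10 − 0.058·45) = 18900/739 ≈ 25.575
S = 1000/(18900/739) − 10 = 5500/189 in ≈ 29.101 in
Ia = 0.2·(5500/189) = 1100/189 in ≈ 5.820 in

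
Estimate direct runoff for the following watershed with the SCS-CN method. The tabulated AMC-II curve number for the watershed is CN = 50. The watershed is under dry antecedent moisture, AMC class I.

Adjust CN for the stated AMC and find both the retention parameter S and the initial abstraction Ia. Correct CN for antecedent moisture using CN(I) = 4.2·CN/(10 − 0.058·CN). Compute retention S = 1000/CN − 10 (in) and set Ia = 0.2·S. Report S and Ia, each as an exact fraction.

CN(I) from CN(II)=50: (4.2·50)/(10 − 0.058·50) = 2100/71 ≈ 29.577
Max retention: S = 1000/(2100/71) − 10 = 500/21 in (≈ 23.810 in)
Initial abstraction Ia = S/5 = (500/21)/5 = 100/21 ≈ 4.762 in

S = 500/21 in ≈ 23.810 in; Ia = 100/21 in ≈ 4.762 in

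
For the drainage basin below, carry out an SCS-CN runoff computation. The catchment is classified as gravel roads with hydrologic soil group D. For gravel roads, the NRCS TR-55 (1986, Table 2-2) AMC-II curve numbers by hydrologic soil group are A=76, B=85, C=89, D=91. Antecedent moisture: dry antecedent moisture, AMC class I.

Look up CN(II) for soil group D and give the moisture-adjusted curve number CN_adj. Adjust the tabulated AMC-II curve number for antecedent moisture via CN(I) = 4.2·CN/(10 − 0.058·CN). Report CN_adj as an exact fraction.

CN_adj = 63700/787 ≈ 80.940

NRCS table: gravel roads, soil group D → CN(II) = 91
Dry (AMC I): CN(I) = 4.2·91/(10 − 0.058·91) = (1911/5)/(2361/500) = 63700/787 ≈ 80.940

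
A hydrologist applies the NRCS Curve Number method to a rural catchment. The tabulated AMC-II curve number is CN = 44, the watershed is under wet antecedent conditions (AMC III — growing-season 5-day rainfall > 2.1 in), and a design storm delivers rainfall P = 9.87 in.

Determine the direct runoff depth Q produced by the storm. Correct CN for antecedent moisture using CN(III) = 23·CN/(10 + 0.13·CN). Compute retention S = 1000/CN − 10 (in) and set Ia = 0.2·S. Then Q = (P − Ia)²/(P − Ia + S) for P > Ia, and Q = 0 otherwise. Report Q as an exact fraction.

CN(III) from CN(II)=44: (23·44)/(10 + 0.13·44) = 25300/393 ≈ 64.377
Retention S: 1000/CN − 10 with CN=64.377 → S = 1400/253 ≈ 5.534 in
Ia = 0.2S: 0.2·5.534 = 1.107 in (exactly 280/253)
Excess rainfall: 9.870 − 1.107 = 8.763 in; P > Ia so Q > 0
Q: (221711/25300)² ÷ (361711/25300) = 7022252503/1307326900 in (≈ 5.371 in)

Q = 7022252503/1307326900 in ≈ 5.371 in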